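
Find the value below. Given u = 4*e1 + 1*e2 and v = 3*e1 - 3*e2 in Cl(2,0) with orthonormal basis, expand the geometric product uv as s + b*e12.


Expand: (4*e1 + 1*e2)(3*e1 - 3*e2)
= 4*3*e1e1 + 4*(-3)*e1e2 + 1*3*e2e1 + 1*(-3)*e2e2
Using e1^2 = e2^2 = 1, e2e1 = -e1e2:
Scalar part s = 4*3 + 1*(-3) = 12 + (-3) = 9
Bivector part b = 4*(-3) - 1*3 = -12 - 3 = -15
uv = 9 - 15*e12


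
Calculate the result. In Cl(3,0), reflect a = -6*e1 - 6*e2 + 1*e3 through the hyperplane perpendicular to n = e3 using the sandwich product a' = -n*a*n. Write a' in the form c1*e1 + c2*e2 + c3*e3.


Reflection formula: a' = -n*a*n, with n = e3 (unit vector, n^2 = 1).
For reflection through hyperplane perp to e3:
The component along e3 flips sign, others stay.
a = (-6, -6, 1)
a' = (-6, -6, -1)
a' = -6*e1 - 6*e2 - 1*e3


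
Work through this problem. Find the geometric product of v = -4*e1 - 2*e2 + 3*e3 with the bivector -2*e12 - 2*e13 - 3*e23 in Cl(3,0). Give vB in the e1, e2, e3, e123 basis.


vB has grade-1 (vector) and grade-3 (trivector) parts: vB = (v _| B) + (v ^ B).
Vector part <vB>_1:
  e1: -v2*b12 - v3*b13 = -(-2)*(-2) - (3)*(-2) = 2
  e2: v1*b12 - v3*b23 = (-4)*(-2) - (3)*(-3) = 17
  e3: v1*b13 + v2*b23 = (-4)*(-2) + (-2)*(-3) = 14
Trivector part <vB>_3:
  e123: v1*b23 - v2*b13 + v3*b12 = (-4)*(-3) - (-2)*(-2) + (3)*(-2) = 2
vB = 2*e1 + 17*e2 + 14*e3 + 2*e123


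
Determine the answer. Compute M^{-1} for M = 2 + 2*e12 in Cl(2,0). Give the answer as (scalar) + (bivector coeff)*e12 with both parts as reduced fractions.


M = 2 + 2*e12, where e12^2 = -1.
Since M commutes with its reverse ~M = a - b*e12, M * ~M = a^2 - b^2*e12^2 = a^2 + b^2.
So M^{-1} = ~M / (a^2 + b^2) = (a - b*e12)/(a^2 + b^2).
a^2 + b^2 = 4 + 4 = 8
Scalar part = 2/8 = 1/4
Bivector coeff = -2/8 = -1/4
M^{-1} = 1/4 - 1/4*e12


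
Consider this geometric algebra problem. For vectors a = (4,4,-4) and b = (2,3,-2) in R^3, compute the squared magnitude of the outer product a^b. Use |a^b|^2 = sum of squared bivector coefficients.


a wedge b = (a1*b2 - a2*b1)*e12 + (a1*b3 - a3*b1)*e13 + (a2*b3 - a3*b2)*e23
e12 coeff: 4*3 - 4*2 = 12 - 8 = 4
e13 coeff: 4*(-2) - (-4)*2 = -8 - (-8) = 0
e23 coeff: 4*(-2) - (-4)*3 = -8 - (-12) = 4
|a wedge b|^2 = 4^2 + 0^2 + 4^2
= 16 + 0 + 16
= 32


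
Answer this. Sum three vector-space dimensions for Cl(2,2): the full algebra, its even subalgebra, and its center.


n = 2 + 2 = 4
Total dim = 2^4 = 16
Even subalgebra dim = 2^3 = 8
n is even, so center dim = 1
Sum = 16 + 8 + 1 = 25


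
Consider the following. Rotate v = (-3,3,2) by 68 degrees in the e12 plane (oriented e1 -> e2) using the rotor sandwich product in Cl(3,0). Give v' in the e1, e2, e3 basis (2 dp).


Rotor R = cos(34deg) - sin(34deg)*e12
Rotation angle theta = 2 * 34 = 68 degrees in the e12 plane (e1 -> e2).
The component perpendicular to the plane (e3) is invariant: v'_3 = v3 = 2.00
cos(68deg) = 0.3746, sin(68deg) = 0.9272
v'_1 = v1*cos(theta) - v2*sin(theta) = -3*0.3746 - 3*0.9272 = -3.91
v'_2 = v1*sin(theta) + v2*cos(theta) = -3*0.9272 + 3*0.3746 = -1.66
v' = -3.91*e1 - 1.66*e2 + 2.00*e3


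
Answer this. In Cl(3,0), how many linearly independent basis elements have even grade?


Even subalgebra dimension = 2^(n-1)
n = 3 + 0 = 3
2^(3 - 1) = 2^2 = 4
Verification: sum of C(3,k) for even k = 1 + 3 = 4
Result = 4


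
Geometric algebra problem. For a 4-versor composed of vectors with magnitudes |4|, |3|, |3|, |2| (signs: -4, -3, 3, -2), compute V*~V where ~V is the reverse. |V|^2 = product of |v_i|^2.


Each vector v_i has |v_i|^2 = s_i^2
Squared scales: (-4)^2 = 16, (-3)^2 = 9, 3^2 = 9, (-2)^2 = 4
|V|^2 = 16 * 9 * 9 * 4
= 5184


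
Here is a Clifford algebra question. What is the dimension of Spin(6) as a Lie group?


Spin(n) double-covers SO(n); both have Lie algebra so(n) of dimension n(n-1)/2.
n = 6
n(n-1) = 6 * 5 = 30
dim Spin(6) = 30/2 = 15


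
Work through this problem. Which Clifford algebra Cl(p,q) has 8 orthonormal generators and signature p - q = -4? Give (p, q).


We need p + q = 8 and p - q = -4.
Adding: 2p = 8 + (-4) = 4, so p = 2.
Then q = 8 - 2 = 6.
(p, q) = (2, 6)


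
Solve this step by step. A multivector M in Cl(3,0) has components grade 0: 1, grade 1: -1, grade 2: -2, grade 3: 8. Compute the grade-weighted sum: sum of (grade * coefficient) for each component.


Grade-weighted sum = sum of grade_k * coefficient_k
0*1 = 0
1*(-1) = -1
2*(-2) = -4
3*8 = 24
Total = 0 + (-1) + (-4) + 24 = 19


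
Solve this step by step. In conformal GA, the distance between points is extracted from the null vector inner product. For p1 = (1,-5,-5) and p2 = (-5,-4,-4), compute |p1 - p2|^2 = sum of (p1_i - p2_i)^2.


p1 - p2 = (6, -1, -1)
|p1 - p2|^2 = 6^2 + (-1)^2 + (-1)^2
= 36 + 1 + 1
= 38


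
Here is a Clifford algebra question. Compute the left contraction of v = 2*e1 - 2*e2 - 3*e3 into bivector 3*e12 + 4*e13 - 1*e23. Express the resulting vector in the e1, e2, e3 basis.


Left contraction v _| B = <vB>_1 (grade-1 part of the geometric product vB).
Using e1_|e12 = e2, e2_|e12 = -e1, e1_|e13 = e3, e3_|e13 = -e1, e2_|e23 = e3, e3_|e23 = -e2:
e1 coeff: -v2*b12 - v3*b13 = -(-2)*(3) - (-3)*(4) = 18
e2 coeff: v1*b12 - v3*b23 = (2)*(3) - (-3)*(-1) = 3
e3 coeff: v1*b13 + v2*b23 = (2)*(4) + (-2)*(-1) = 10
v _| B = 18*e1 + 3*e2 + 10*e3


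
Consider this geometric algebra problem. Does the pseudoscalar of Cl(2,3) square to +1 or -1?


The pseudoscalar I = e1...e_n (product of all n generators) of Cl(p,q) satisfies I^2 = (-1)^(q + n(n-1)/2).
p = 2, q = 3, n = p + q = 5
n(n-1)/2 = 5 * 4 / 2 = 10
Exponent = q + n(n-1)/2 = 3 + 10 = 13
I^2 = (-1)^13 = -1


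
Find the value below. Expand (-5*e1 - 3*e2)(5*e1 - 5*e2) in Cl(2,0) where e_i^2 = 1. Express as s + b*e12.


Expand: (-5*e1 - 3*e2)(5*e1 - 5*e2)
= (-5)*5*e1e1 + (-5)*(-5)*e1e2 + (-3)*5*e2e1 + (-3)*(-5)*e2e2
Using e1^2 = e2^2 = 1, e2e1 = -e1e2:
Scalar part s = (-5)*5 + (-3)*(-5) = -25 + 15 = -10
Bivector part b = (-5)*(-5) - (-3)*5 = 25 - (-15) = 40
uv = -10 + 40*e12


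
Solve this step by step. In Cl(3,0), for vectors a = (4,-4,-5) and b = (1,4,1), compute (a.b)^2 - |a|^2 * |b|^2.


a . b = 4*1 + (-4)*4 + (-5)*1
= 4 + (-16) + (-5) = -17
|a|^2 = 4^2 + (-4)^2 + (-5)^2 = 57
|b|^2 = 1^2 + 4^2 + 1^2 = 18
(a.b)^2 = (-17)^2 = 289
|a|^2 * |b|^2 = 57 * 18 = 1026
Result = 289 - 1026 = -737


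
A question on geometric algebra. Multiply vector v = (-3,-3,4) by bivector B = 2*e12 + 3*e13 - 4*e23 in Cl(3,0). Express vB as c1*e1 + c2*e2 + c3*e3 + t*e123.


vB has grade-1 (vector) and grade-3 (trivector) parts: vB = (v _| B) + (v ^ B).
Vector part <vB>_1:
  e1: -v2*b12 - v3*b13 = -(-3)*(2) - (4)*(3) = -6
  e2: v1*b12 - v3*b23 = (-3)*(2) - (4)*(-4) = 10
  e3: v1*b13 + v2*b23 = (-3)*(3) + (-3)*(-4) = 3
Trivector part <vB>_3:
  e123: v1*b23 - v2*b13 + v3*b12 = (-3)*(-4) - (-3)*(3) + (4)*(2) = 29
vB = -6*e1 + 10*e2 + 3*e3 + 29*e123


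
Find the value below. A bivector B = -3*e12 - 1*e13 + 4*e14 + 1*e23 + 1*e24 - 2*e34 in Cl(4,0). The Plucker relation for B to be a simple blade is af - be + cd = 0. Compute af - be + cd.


Plucker relation: af - be + cd
a*f = (-3)*(-2) = 6
b*e = (-1)*1 = -1
c*d = 4*1 = 4
af - be + cd = 6 - (-1) + 4
= 11


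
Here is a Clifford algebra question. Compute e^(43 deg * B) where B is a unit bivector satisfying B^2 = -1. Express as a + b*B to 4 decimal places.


For a unit bivector B with B^2 = -1, the exponential series gives
e^(theta*B) = cos(theta) + sin(theta)*B (the GA analogue of Euler's formula).
theta = 43 degrees = 0.750492 rad
cos(43 deg) = 0.7314
sin(43 deg) = 0.6820
exp(theta*B) = 0.7314 + 0.6820*B


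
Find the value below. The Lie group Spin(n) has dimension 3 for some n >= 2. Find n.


dim Spin(n) = dim so(n) = n(n-1)/2.
Solve n(n-1)/2 = 3, i.e. n^2 - n - 6 = 0.
Discriminant = 1 + 8*3 = 25
n = (1 + sqrt(25))/2 = (1 + 5)/2 = 3


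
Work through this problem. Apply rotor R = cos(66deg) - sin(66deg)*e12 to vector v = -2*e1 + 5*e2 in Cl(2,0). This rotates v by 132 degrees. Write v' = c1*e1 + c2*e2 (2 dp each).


Rotor R = cos(66deg) - sin(66deg)*e12
Rotation angle theta = 2 * 66 = 132 degrees
v' = R*v*~R rotates v by theta.
cos(132deg) = -0.6691, sin(132deg) = 0.7431
v'_1 = -2*cos(132deg) - 5*sin(132deg)
= -2*(-0.6691) - 5*0.7431
= -2.38
v'_2 = -2*sin(132deg) + 5*cos(132deg)
= -2*0.7431 + 5*(-0.6691)
= -4.83
v' = -2.38*e1 - 4.83*e2


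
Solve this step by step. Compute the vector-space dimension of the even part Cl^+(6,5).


Even subalgebra dimension = 2^(n-1)
n = 6 + 5 = 11
2^(11 - 1) = 2^10 = 1024
Verification: sum of C(11,k) for even k = 1 + 55 + 330 + 462 + 165 + 11 = 1024
Result = 1024


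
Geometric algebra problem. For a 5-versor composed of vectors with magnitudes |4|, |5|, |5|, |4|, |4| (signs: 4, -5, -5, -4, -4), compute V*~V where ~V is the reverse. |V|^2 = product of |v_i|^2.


Each vector v_i has |v_i|^2 = s_i^2
Squared scales: 4^2 = 16, (-5)^2 = 25, (-5)^2 = 25, (-4)^2 = 16, (-4)^2 = 16
|V|^2 = 16 * 25 * 25 * 16 * 16
= 2560000


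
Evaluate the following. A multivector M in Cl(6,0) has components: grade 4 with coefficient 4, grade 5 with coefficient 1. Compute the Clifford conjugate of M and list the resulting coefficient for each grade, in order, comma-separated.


Clifford conjugate sign for grade k: (-1)^(k(k+1)/2)
Grade 4: (-1)^(4*5/2) = (-1)^10 = 1, coeff 4 -> 4
Grade 5: (-1)^(5*6/2) = (-1)^15 = -1, coeff 1 -> -1
Conjugated coefficients: 4, -1


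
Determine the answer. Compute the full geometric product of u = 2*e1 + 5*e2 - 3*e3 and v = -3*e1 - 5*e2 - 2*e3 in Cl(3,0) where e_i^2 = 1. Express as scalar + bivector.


In Cl(3,0): e_i^2 = 1, e_ie_j = -e_je_i for i != j.
Scalar part = u . v = 2*(-3) + 5*(-5) + (-3)*(-2)
= -6 + (-25) + 6 = -25
e12 coeff = 2*(-5) - 5*(-3) = -10 - (-15) = 5
e13 coeff = 2*(-2) - (-3)*(-3) = -4 - 9 = -13
e23 coeff = 5*(-2) - (-3)*(-5) = -10 - 15 = -25
uv = -25 + 5*e12 - 13*e13 - 25*e23


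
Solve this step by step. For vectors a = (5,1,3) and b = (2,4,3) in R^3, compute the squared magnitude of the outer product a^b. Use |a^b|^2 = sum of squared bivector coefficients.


a wedge b = (a1*b2 - a2*b1)*e12 + (a1*b3 - a3*b1)*e13 + (a2*b3 - a3*b2)*e23
e12 coeff: 5*4 - 1*2 = 20 - 2 = 18
e13 coeff: 5*3 - 3*2 = 15 - 6 = 9
e23 coeff: 1*3 - 3*4 = 3 - 12 = -9
|a wedge b|^2 = 18^2 + 9^2 + (-9)^2
= 324 + 81 + 81
= 486


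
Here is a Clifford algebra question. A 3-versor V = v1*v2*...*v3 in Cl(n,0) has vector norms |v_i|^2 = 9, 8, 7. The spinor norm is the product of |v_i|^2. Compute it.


Spinor norm N(V) = |v1|^2 * |v2|^2 * ... * |v3|^2
= 9 * 8 * 7
Running product: 9, 72, 504
N(V) = 504


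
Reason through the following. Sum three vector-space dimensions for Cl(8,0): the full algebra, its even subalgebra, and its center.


n = 8 + 0 = 8
Total dim = 2^8 = 256
Even subalgebra dim = 2^7 = 128
n is even, so center dim = 1
Sum = 256 + 128 + 1 = 385


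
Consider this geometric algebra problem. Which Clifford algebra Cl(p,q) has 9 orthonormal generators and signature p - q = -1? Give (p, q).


We need p + q = 9 and p - q = -1.
Adding: 2p = 9 + (-1) = 8, so p = 4.
Then q = 9 - 4 = 5.
(p, q) = (4, 5)


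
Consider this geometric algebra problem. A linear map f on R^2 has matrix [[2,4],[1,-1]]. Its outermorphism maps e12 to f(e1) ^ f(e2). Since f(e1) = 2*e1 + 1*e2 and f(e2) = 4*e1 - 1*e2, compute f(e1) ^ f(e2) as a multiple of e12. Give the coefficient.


The outermorphism of a linear map f sends e1^e2 to f(e1)^f(e2).
f(e1) = 2*e1 + 1*e2
f(e2) = 4*e1 - 1*e2
f(e1) ^ f(e2) = (2*e1 + 1*e2) ^ (4*e1 - 1*e2)
= 2*(-1)*e12 + 1*4*e21
= (-2 - 4)*e12
= -6*e12
Coefficient = -6


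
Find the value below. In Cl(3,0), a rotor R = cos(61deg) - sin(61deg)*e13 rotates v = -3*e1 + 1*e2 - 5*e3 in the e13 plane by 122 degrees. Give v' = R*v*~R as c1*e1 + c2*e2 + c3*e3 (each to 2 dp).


Rotor R = cos(61deg) - sin(61deg)*e13
Rotation angle theta = 2 * 61 = 122 degrees in the e13 plane (e1 -> e3).
The component perpendicular to the plane (e2) is invariant: v'_2 = v2 = 1.00
cos(122deg) = -0.5299, sin(122deg) = 0.8480
v'_1 = v1*cos(theta) - v3*sin(theta) = -3*(-0.5299) - (-5)*0.8480 = 5.83
v'_3 = v1*sin(theta) + v3*cos(theta) = -3*0.8480 + (-5)*(-0.5299) = 0.11
v' = 5.83*e1 + 1.00*e2 + 0.11*e3


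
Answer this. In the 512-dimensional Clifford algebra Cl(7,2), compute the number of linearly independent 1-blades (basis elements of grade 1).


Number of grade-k basis blades in Cl(p,q) with n = p + q is C(n, k).
n = 7 + 2 = 9
C(9, 1) = 9! / (1! * 8!)
= 362880 / (1 * 40320)
= 9


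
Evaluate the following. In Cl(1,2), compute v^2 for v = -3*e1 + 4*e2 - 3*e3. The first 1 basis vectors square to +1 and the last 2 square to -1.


v^2 = sum of c_i^2 * e_i^2
Positive signature terms (e_i^2 = +1): (-3)^2 = 9
Negative signature terms (e_j^2 = -1): 4^2 + (-3)^2 = 25
v^2 = 9 - 25 = -16


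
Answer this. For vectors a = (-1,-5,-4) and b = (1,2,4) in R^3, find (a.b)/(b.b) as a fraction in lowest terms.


Projection coefficient = (a . b) / (b . b)
a . b = (-1)*1 + (-5)*2 + (-4)*4
= -1 + (-10) + (-16) = -27
b . b = 1^2 + 2^2 + 4^2
= 1 + 4 + 16 = 21
Coefficient = -27/21
In lowest terms: -9/7


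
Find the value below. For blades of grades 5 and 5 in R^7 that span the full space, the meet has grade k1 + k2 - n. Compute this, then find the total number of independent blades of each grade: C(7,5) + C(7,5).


Meet grade = grade(A) + grade(B) - n
= 5 + 5 - 7 = 3
C(7,5) = 21
C(7,5) = 21
dim_A + dim_B = 21 + 21 = 42


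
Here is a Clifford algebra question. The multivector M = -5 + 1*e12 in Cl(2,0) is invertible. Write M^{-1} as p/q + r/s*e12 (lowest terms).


M = -5 + 1*e12, where e12^2 = -1.
Since M commutes with its reverse ~M = a - b*e12, M * ~M = a^2 - b^2*e12^2 = a^2 + b^2.
So M^{-1} = ~M / (a^2 + b^2) = (a - b*e12)/(a^2 + b^2).
a^2 + b^2 = 25 + 1 = 26
Scalar part = -5/26 = -5/26
Bivector coeff = -1/26 = -1/26
M^{-1} = -5/26 - 1/26*e12


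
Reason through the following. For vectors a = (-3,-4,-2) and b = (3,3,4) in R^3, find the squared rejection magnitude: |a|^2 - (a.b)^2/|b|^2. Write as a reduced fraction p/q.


|a|^2 = (-3)^2 + (-4)^2 + (-2)^2 = 29
|b|^2 = 3^2 + 3^2 + 4^2 = 34
a . b = (-3)*3 + (-4)*3 + (-2)*4 = -29
(a.b)^2 = (-29)^2 = 841
|rej|^2 = 29 - 841/34
= (986 - 841)/34
= 145/34
In lowest terms: 145/34


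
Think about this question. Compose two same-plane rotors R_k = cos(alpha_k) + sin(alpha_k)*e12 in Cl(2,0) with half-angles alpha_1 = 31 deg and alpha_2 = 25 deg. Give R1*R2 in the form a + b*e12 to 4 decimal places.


Same-plane rotors commute and their half-angles add:
R1*R2 = cos(a1 + a2) + sin(a1 + a2)*e12.
a1 + a2 = 31 + 25 = 56 deg
cos(56 deg) = 0.5592
sin(56 deg) = 0.8290
R1*R2 = 0.5592 + 0.8290*e12


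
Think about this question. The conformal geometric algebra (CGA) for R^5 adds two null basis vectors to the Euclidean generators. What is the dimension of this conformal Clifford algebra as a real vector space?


The conformal model of R^5 uses Cl(6,1): the 5 Euclidean generators plus two extra orthogonal generators e+ (e+^2 = +1) and e- (e-^2 = -1), from which the null vectors e0, einf are built.
Number of generators m = 5 + 2 = 7.
dim Cl(p,q) = 2^m = 2^7 = 128


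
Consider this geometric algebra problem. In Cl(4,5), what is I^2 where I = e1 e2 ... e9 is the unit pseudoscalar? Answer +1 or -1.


The pseudoscalar I = e1...e_n (product of all n generators) of Cl(p,q) satisfies I^2 = (-1)^(q + n(n-1)/2).
p = 4, q = 5, n = p + q = 9
n(n-1)/2 = 9 * 8 / 2 = 36
Exponent = q + n(n-1)/2 = 5 + 36 = 41
I^2 = (-1)^41 = -1


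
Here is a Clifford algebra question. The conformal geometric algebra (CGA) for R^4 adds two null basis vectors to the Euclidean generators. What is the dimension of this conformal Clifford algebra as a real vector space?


The conformal model of R^4 uses Cl(5,1): the 4 Euclidean generators plus two extra orthogonal generators e+ (e+^2 = +1) and e- (e-^2 = -1), from which the null vectors e0, einf are built.
Number of generators m = 4 + 2 = 6.
dim Cl(p,q) = 2^m = 2^6 = 64


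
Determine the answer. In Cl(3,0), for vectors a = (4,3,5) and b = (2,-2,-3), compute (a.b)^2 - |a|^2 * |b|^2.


a . b = 4*2 + 3*(-2) + 5*(-3)
= 8 + (-6) + (-15) = -13
|a|^2 = 4^2 + 3^2 + 5^2 = 50
|b|^2 = 2^2 + (-2)^2 + (-3)^2 = 17
(a.b)^2 = (-13)^2 = 169
|a|^2 * |b|^2 = 50 * 17 = 850
Result = 169 - 850 = -681


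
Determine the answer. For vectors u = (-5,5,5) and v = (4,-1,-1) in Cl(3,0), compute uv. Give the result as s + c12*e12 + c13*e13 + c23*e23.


In Cl(3,0): e_i^2 = 1, e_ie_j = -e_je_i for i != j.
Scalar part = u . v = (-5)*4 + 5*(-1) + 5*(-1)
= -20 + (-5) + (-5) = -30
e12 coeff = (-5)*(-1) - 5*4 = 5 - 20 = -15
e13 coeff = (-5)*(-1) - 5*4 = 5 - 20 = -15
e23 coeff = 5*(-1) - 5*(-1) = -5 - (-5) = 0
uv = -30 - 15*e12 - 15*e13 + 0*e23


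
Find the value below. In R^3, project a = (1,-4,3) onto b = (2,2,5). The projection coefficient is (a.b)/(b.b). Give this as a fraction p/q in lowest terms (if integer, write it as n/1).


Projection coefficient = (a . b) / (b . b)
a . b = 1*2 + (-4)*2 + 3*5
= 2 + (-8) + 15 = 9
b . b = 2^2 + 2^2 + 5^2
= 4 + 4 + 25 = 33
Coefficient = 9/33
In lowest terms: 3/11


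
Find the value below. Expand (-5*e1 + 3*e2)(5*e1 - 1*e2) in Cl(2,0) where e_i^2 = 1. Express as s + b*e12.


Expand: (-5*e1 + 3*e2)(5*e1 - 1*e2)
= (-5)*5*e1e1 + (-5)*(-1)*e1e2 + 3*5*e2e1 + 3*(-1)*e2e2
Using e1^2 = e2^2 = 1, e2e1 = -e1e2:
Scalar part s = (-5)*5 + 3*(-1) = -25 + (-3) = -28
Bivector part b = (-5)*(-1) - 3*5 = 5 - 15 = -10
uv = -28 - 10*e12


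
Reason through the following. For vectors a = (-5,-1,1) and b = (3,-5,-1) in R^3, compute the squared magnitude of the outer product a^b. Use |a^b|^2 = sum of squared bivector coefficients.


a wedge b = (a1*b2 - a2*b1)*e12 + (a1*b3 - a3*b1)*e13 + (a2*b3 - a3*b2)*e23
e12 coeff: (-5)*(-5) - (-1)*3 = 25 - (-3) = 28
e13 coeff: (-5)*(-1) - 1*3 = 5 - 3 = 2
e23 coeff: (-1)*(-1) - 1*(-5) = 1 - (-5) = 6
|a wedge b|^2 = 28^2 + 2^2 + 6^2
= 784 + 4 + 36
= 824


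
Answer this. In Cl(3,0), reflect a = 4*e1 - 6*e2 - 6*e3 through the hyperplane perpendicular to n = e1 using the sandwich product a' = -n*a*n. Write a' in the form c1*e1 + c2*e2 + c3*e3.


Reflection formula: a' = -n*a*n, with n = e1 (unit vector, n^2 = 1).
For reflection through hyperplane perp to e1:
The component along e1 flips sign, others stay.
a = (4, -6, -6)
a' = (-4, -6, -6)
a' = -4*e1 - 6*e2 - 6*e3


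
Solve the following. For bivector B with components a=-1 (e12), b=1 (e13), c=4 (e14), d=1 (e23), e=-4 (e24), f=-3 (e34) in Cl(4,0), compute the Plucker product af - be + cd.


Plucker relation: af - be + cd
a*f = (-1)*(-3) = 3
b*e = 1*(-4) = -4
c*d = 4*1 = 4
af - be + cd = 3 - (-4) + 4
= 11


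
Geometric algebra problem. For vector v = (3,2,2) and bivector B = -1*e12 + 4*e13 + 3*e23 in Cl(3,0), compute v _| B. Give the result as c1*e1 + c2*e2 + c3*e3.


Left contraction v _| B = <vB>_1 (grade-1 part of the geometric product vB).
Using e1_|e12 = e2, e2_|e12 = -e1, e1_|e13 = e3, e3_|e13 = -e1, e2_|e23 = e3, e3_|e23 = -e2:
e1 coeff: -v2*b12 - v3*b13 = -(2)*(-1) - (2)*(4) = -6
e2 coeff: v1*b12 - v3*b23 = (3)*(-1) - (2)*(3) = -9
e3 coeff: v1*b13 + v2*b23 = (3)*(4) + (2)*(3) = 18
v _| B = -6*e1 - 9*e2 + 18*e3


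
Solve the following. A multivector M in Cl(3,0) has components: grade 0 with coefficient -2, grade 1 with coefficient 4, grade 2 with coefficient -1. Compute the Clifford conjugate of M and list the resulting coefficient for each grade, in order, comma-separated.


Clifford conjugate sign for grade k: (-1)^(k(k+1)/2)
Grade 0: (-1)^(0*1/2) = (-1)^0 = 1, coeff -2 -> -2
Grade 1: (-1)^(1*2/2) = (-1)^1 = -1, coeff 4 -> -4
Grade 2: (-1)^(2*3/2) = (-1)^3 = -1, coeff -1 -> 1
Conjugated coefficients: -2, -4, 1


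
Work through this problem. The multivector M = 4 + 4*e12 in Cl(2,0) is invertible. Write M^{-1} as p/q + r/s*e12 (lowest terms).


M = 4 + 4*e12, where e12^2 = -1.
Since M commutes with its reverse ~M = a - b*e12, M * ~M = a^2 - b^2*e12^2 = a^2 + b^2.
So M^{-1} = ~M / (a^2 + b^2) = (a - b*e12)/(a^2 + b^2).
a^2 + b^2 = 16 + 16 = 32
Scalar part = 4/32 = 1/8
Bivector coeff = -4/32 = -1/8
M^{-1} = 1/8 - 1/8*e12


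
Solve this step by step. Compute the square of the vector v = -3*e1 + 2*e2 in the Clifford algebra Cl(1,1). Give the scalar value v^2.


v^2 = sum of c_i^2 * e_i^2
Positive signature terms (e_i^2 = +1): (-3)^2 = 9
Negative signature terms (e_j^2 = -1): 2^2 = 4
v^2 = 9 - 4 = 5


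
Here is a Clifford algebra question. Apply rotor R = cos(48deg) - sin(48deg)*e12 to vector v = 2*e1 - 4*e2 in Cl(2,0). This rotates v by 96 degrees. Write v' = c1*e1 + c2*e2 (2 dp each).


Rotor R = cos(48deg) - sin(48deg)*e12
Rotation angle theta = 2 * 48 = 96 degrees
v' = R*v*~R rotates v by theta.
cos(96deg) = -0.1045, sin(96deg) = 0.9945
v'_1 = 2*cos(96deg) - (-4)*sin(96deg)
= 2*(-0.1045) - (-4)*0.9945
= 3.77
v'_2 = 2*sin(96deg) + (-4)*cos(96deg)
= 2*0.9945 + (-4)*(-0.1045)
= 2.41
v' = 3.77*e1 + 2.41*e2


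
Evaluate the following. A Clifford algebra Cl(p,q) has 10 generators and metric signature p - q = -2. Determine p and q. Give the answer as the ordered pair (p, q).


We need p + q = 10 and p - q = -2.
Adding: 2p = 10 + (-2) = 8, so p = 4.
Then q = 10 - 4 = 6.
(p, q) = (4, 6)


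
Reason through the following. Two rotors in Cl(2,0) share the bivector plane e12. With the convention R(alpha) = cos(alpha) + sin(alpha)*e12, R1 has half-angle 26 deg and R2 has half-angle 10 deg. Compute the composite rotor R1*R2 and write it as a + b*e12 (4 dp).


Same-plane rotors commute and their half-angles add:
R1*R2 = cos(a1 + a2) + sin(a1 + a2)*e12.
a1 + a2 = 26 + 10 = 36 deg
cos(36 deg) = 0.8090
sin(36 deg) = 0.5878
R1*R2 = 0.8090 + 0.5878*e12


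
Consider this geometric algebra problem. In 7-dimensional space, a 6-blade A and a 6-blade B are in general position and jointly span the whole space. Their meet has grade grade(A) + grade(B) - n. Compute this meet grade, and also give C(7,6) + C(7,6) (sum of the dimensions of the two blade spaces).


Meet grade = grade(A) + grade(B) - n
= 6 + 6 - 7 = 5
C(7,6) = 7
C(7,6) = 7
dim_A + dim_B = 7 + 7 = 14


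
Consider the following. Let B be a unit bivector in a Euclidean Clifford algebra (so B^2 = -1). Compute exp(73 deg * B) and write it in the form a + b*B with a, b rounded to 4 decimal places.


For a unit bivector B with B^2 = -1, the exponential series gives
e^(theta*B) = cos(theta) + sin(theta)*B (the GA analogue of Euler's formula).
theta = 73 degrees = 1.27409 rad
cos(73 deg) = 0.2924
sin(73 deg) = 0.9563
exp(theta*B) = 0.2924 + 0.9563*B


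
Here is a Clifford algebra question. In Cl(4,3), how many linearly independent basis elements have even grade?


Even subalgebra dimension = 2^(n-1)
n = 4 + 3 = 7
2^(7 - 1) = 2^6 = 64
Verification: sum of C(7,k) for even k = 1 + 21 + 35 + 7 = 64
Result = 64


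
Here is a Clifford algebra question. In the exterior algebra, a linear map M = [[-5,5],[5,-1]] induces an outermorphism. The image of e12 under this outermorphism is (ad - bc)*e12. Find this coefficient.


The outermorphism of a linear map f sends e1^e2 to f(e1)^f(e2).
f(e1) = -5*e1 + 5*e2
f(e2) = 5*e1 - 1*e2
f(e1) ^ f(e2) = (-5*e1 + 5*e2) ^ (5*e1 - 1*e2)
= (-5)*(-1)*e12 + 5*5*e21
= (5 - 25)*e12
= -20*e12
Coefficient = -20


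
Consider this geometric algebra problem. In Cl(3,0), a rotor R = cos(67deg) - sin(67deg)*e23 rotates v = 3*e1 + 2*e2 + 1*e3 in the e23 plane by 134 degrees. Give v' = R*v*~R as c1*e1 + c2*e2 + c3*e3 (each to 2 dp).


Rotor R = cos(67deg) - sin(67deg)*e23
Rotation angle theta = 2 * 67 = 134 degrees in the e23 plane (e2 -> e3).
The component perpendicular to the plane (e1) is invariant: v'_1 = v1 = 3.00
cos(134deg) = -0.6947, sin(134deg) = 0.7193
v'_2 = v2*cos(theta) - v3*sin(theta) = 2*(-0.6947) - 1*0.7193 = -2.11
v'_3 = v2*sin(theta) + v3*cos(theta) = 2*0.7193 + 1*(-0.6947) = 0.74
v' = 3.00*e1 - 2.11*e2 + 0.74*e3


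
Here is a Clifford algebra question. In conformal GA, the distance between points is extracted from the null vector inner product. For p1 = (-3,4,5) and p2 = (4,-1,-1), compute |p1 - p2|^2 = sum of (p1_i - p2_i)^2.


p1 - p2 = (-7, 5, 6)
|p1 - p2|^2 = (-7)^2 + 5^2 + 6^2
= 49 + 25 + 36
= 110


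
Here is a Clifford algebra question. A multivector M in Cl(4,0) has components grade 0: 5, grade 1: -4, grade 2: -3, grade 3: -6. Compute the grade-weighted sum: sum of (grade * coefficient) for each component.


Grade-weighted sum = sum of grade_k * coefficient_k
0*5 = 0
1*(-4) = -4
2*(-3) = -6
3*(-6) = -18
Total = 0 + (-4) + (-6) + (-18) = -28


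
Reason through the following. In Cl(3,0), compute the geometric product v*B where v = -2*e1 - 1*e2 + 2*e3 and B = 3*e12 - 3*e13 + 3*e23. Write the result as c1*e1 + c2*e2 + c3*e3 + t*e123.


vB has grade-1 (vector) and grade-3 (trivector) parts: vB = (v _| B) + (v ^ B).
Vector part <vB>_1:
  e1: -v2*b12 - v3*b13 = -(-1)*(3) - (2)*(-3) = 9
  e2: v1*b12 - v3*b23 = (-2)*(3) - (2)*(3) = -12
  e3: v1*b13 + v2*b23 = (-2)*(-3) + (-1)*(3) = 3
Trivector part <vB>_3:
  e123: v1*b23 - v2*b13 + v3*b12 = (-2)*(3) - (-1)*(-3) + (2)*(3) = -3
vB = 9*e1 - 12*e2 + 3*e3 - 3*e123


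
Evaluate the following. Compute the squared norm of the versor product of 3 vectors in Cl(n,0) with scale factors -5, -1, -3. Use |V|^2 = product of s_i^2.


Each vector v_i has |v_i|^2 = s_i^2
Squared scales: (-5)^2 = 25, (-1)^2 = 1, (-3)^2 = 9
|V|^2 = 25 * 1 * 9
= 225


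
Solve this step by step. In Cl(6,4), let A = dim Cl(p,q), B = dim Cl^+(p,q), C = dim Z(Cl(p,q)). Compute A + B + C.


n = 6 + 4 = 10
Total dim = 2^10 = 1024
Even subalgebra dim = 2^9 = 512
n is even, so center dim = 1
Sum = 1024 + 512 + 1 = 1537


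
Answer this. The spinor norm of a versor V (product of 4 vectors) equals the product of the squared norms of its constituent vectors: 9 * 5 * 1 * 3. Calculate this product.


Spinor norm N(V) = |v1|^2 * |v2|^2 * ... * |v4|^2
= 9 * 5 * 1 * 3
Running product: 9, 45, 45, 135
N(V) = 135


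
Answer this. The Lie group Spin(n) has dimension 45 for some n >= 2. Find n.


dim Spin(n) = dim so(n) = n(n-1)/2.
Solve n(n-1)/2 = 45, i.e. n^2 - n - 90 = 0.
Discriminant = 1 + 8*45 = 361
n = (1 + sqrt(361))/2 = (1 + 19)/2 = 10


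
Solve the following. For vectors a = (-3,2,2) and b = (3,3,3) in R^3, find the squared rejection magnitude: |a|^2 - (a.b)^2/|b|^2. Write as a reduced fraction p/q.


|a|^2 = (-3)^2 + 2^2 + 2^2 = 17
|b|^2 = 3^2 + 3^2 + 3^2 = 27
a . b = (-3)*3 + 2*3 + 2*3 = 3
(a.b)^2 = 3^2 = 9
|rej|^2 = 17 - 9/27
= (459 - 9)/27
= 450/27
In lowest terms: 50/3


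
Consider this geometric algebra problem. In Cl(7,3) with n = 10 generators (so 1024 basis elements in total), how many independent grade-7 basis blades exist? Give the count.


Number of grade-k basis blades in Cl(p,q) with n = p + q is C(n, k).
n = 7 + 3 = 10
C(10, 7) = 10! / (7! * 3!)
= 3628800 / (5040 * 6)
= 120


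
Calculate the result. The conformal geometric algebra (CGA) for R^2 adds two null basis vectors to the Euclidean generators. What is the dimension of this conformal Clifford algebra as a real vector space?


The conformal model of R^2 uses Cl(3,1): the 2 Euclidean generators plus two extra orthogonal generators e+ (e+^2 = +1) and e- (e-^2 = -1), from which the null vectors e0, einf are built.
Number of generators m = 2 + 2 = 4.
dim Cl(p,q) = 2^m = 2^4 = 16


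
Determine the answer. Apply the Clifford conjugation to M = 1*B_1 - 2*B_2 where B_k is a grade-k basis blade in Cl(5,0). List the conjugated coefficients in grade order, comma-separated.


Clifford conjugate sign for grade k: (-1)^(k(k+1)/2)
Grade 1: (-1)^(1*2/2) = (-1)^1 = -1, coeff 1 -> -1
Grade 2: (-1)^(2*3/2) = (-1)^3 = -1, coeff -2 -> 2
Conjugated coefficients: -1, 2


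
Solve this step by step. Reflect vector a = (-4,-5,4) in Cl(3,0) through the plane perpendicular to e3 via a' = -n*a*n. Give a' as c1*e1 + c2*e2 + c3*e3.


Reflection formula: a' = -n*a*n, with n = e3 (unit vector, n^2 = 1).
For reflection through hyperplane perp to e3:
The component along e3 flips sign, others stay.
a = (-4, -5, 4)
a' = (-4, -5, -4)
a' = -4*e1 - 5*e2 - 4*e3


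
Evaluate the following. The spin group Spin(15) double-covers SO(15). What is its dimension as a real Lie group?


Spin(n) double-covers SO(n); both have Lie algebra so(n) of dimension n(n-1)/2.
n = 15
n(n-1) = 15 * 14 = 210
dim Spin(15) = 210/2 = 105


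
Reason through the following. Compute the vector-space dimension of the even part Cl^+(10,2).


Even subalgebra dimension = 2^(n-1)
n = 10 + 2 = 12
2^(12 - 1) = 2^11 = 2048
Verification: sum of C(12,k) for even k = 1 + 66 + 495 + 924 + 495 + 66 + 1 = 2048
Result = 2048


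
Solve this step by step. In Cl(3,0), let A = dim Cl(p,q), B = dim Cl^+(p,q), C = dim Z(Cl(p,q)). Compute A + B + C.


n = 3 + 0 = 3
Total dim = 2^3 = 8
Even subalgebra dim = 2^2 = 4
n is odd, so center dim = 2
Sum = 8 + 4 + 2 = 14


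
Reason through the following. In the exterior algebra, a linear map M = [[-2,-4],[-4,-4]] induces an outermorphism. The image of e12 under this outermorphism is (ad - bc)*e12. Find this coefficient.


The outermorphism of a linear map f sends e1^e2 to f(e1)^f(e2).
f(e1) = -2*e1 - 4*e2
f(e2) = -4*e1 - 4*e2
f(e1) ^ f(e2) = (-2*e1 - 4*e2) ^ (-4*e1 - 4*e2)
= (-2)*(-4)*e12 + (-4)*(-4)*e21
= (8 - 16)*e12
= -8*e12
Coefficient = -8


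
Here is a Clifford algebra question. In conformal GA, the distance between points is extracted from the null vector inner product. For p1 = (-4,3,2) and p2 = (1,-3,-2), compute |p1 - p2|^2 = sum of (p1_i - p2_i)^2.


p1 - p2 = (-5, 6, 4)
|p1 - p2|^2 = (-5)^2 + 6^2 + 4^2
= 25 + 36 + 16
= 77


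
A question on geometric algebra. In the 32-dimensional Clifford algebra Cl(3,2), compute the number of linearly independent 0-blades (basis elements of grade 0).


Number of grade-k basis blades in Cl(p,q) with n = p + q is C(n, k).
n = 3 + 2 = 5
C(5, 0) = 5! / (0! * 5!)
= 120 / (1 * 120)
= 1


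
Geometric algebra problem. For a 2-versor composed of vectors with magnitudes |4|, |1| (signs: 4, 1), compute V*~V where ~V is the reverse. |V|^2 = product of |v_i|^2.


Each vector v_i has |v_i|^2 = s_i^2
Squared scales: 4^2 = 16, 1^2 = 1
|V|^2 = 16 * 1
= 16


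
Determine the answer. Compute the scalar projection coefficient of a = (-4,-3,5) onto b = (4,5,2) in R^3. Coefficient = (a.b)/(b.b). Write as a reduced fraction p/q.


Projection coefficient = (a . b) / (b . b)
a . b = (-4)*4 + (-3)*5 + 5*2
= -16 + (-15) + 10 = -21
b . b = 4^2 + 5^2 + 2^2
= 16 + 25 + 4 = 45
Coefficient = -21/45
In lowest terms: -7/15


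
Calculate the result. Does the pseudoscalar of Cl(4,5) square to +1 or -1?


The pseudoscalar I = e1...e_n (product of all n generators) of Cl(p,q) satisfies I^2 = (-1)^(q + n(n-1)/2).
p = 4, q = 5, n = p + q = 9
n(n-1)/2 = 9 * 8 / 2 = 36
Exponent = q + n(n-1)/2 = 5 + 36 = 41
I^2 = (-1)^41 = -1


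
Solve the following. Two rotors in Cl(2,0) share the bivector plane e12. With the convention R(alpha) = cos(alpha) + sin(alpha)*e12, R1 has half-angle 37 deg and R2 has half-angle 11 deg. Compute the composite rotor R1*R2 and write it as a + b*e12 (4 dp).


Same-plane rotors commute and their half-angles add:
R1*R2 = cos(a1 + a2) + sin(a1 + a2)*e12.
a1 + a2 = 37 + 11 = 48 deg
cos(48 deg) = 0.6691
sin(48 deg) = 0.7431
R1*R2 = 0.6691 + 0.7431*e12


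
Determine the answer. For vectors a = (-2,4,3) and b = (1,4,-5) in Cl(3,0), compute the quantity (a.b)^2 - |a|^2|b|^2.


a . b = (-2)*1 + 4*4 + 3*(-5)
= -2 + 16 + (-15) = -1
|a|^2 = (-2)^2 + 4^2 + 3^2 = 29
|b|^2 = 1^2 + 4^2 + (-5)^2 = 42
(a.b)^2 = (-1)^2 = 1
|a|^2 * |b|^2 = 29 * 42 = 1218
Result = 1 - 1218 = -1217


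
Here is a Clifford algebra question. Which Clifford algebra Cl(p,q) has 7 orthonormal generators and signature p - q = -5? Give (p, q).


We need p + q = 7 and p - q = -5.
Adding: 2p = 7 + (-5) = 2, so p = 1.
Then q = 7 - 1 = 6.
(p, q) = (1, 6)


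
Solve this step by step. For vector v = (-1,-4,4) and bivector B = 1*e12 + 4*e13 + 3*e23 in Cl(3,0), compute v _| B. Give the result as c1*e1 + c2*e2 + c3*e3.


Left contraction v _| B = <vB>_1 (grade-1 part of the geometric product vB).
Using e1_|e12 = e2, e2_|e12 = -e1, e1_|e13 = e3, e3_|e13 = -e1, e2_|e23 = e3, e3_|e23 = -e2:
e1 coeff: -v2*b12 - v3*b13 = -(-4)*(1) - (4)*(4) = -12
e2 coeff: v1*b12 - v3*b23 = (-1)*(1) - (4)*(3) = -13
e3 coeff: v1*b13 + v2*b23 = (-1)*(4) + (-4)*(3) = -16
v _| B = -12*e1 - 13*e2 - 16*e3


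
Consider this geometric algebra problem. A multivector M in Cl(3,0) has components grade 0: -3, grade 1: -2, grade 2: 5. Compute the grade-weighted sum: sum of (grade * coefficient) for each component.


Grade-weighted sum = sum of grade_k * coefficient_k
0*(-3) = 0
1*(-2) = -2
2*5 = 10
Total = 0 + (-2) + 10 = 8


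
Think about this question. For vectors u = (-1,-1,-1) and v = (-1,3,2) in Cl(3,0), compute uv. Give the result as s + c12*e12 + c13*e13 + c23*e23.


In Cl(3,0): e_i^2 = 1, e_ie_j = -e_je_i for i != j.
Scalar part = u . v = (-1)*(-1) + (-1)*3 + (-1)*2
= 1 + (-3) + (-2) = -4
e12 coeff = (-1)*3 - (-1)*(-1) = -3 - 1 = -4
e13 coeff = (-1)*2 - (-1)*(-1) = -2 - 1 = -3
e23 coeff = (-1)*2 - (-1)*3 = -2 - (-3) = 1
uv = -4 - 4*e12 - 3*e13 + 1*e23


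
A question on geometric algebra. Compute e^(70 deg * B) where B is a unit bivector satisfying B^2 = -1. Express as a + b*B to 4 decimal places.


For a unit bivector B with B^2 = -1, the exponential series gives
e^(theta*B) = cos(theta) + sin(theta)*B (the GA analogue of Euler's formula).
theta = 70 degrees = 1.22173 rad
cos(70 deg) = 0.3420
sin(70 deg) = 0.9397
exp(theta*B) = 0.3420 + 0.9397*B


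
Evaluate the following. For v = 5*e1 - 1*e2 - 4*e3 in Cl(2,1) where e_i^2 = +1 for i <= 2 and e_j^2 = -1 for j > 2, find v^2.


v^2 = sum of c_i^2 * e_i^2
Positive signature terms (e_i^2 = +1): 5^2 + (-1)^2 = 26
Negative signature terms (e_j^2 = -1): (-4)^2 = 16
v^2 = 26 - 16 = 10


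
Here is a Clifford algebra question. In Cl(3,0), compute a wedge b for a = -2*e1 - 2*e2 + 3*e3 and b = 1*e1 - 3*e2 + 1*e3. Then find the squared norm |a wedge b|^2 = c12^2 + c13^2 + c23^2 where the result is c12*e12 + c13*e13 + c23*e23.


a wedge b = (a1*b2 - a2*b1)*e12 + (a1*b3 - a3*b1)*e13 + (a2*b3 - a3*b2)*e23
e12 coeff: (-2)*(-3) - (-2)*1 = 6 - (-2) = 8
e13 coeff: (-2)*1 - 3*1 = -2 - 3 = -5
e23 coeff: (-2)*1 - 3*(-3) = -2 - (-9) = 7
|a wedge b|^2 = 8^2 + (-5)^2 + 7^2
= 64 + 25 + 49
= 138


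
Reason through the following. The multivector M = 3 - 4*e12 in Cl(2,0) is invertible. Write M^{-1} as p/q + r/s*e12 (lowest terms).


M = 3 - 4*e12, where e12^2 = -1.
Since M commutes with its reverse ~M = a - b*e12, M * ~M = a^2 - b^2*e12^2 = a^2 + b^2.
So M^{-1} = ~M / (a^2 + b^2) = (a - b*e12)/(a^2 + b^2).
a^2 + b^2 = 9 + 16 = 25
Scalar part = 3/25 = 3/25
Bivector coeff = 4/25 = 4/25
M^{-1} = 3/25 + 4/25*e12


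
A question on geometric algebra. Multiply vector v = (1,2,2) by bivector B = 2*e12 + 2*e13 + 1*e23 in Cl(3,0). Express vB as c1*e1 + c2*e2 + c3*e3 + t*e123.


vB has grade-1 (vector) and grade-3 (trivector) parts: vB = (v _| B) + (v ^ B).
Vector part <vB>_1:
  e1: -v2*b12 - v3*b13 = -(2)*(2) - (2)*(2) = -8
  e2: v1*b12 - v3*b23 = (1)*(2) - (2)*(1) = 0
  e3: v1*b13 + v2*b23 = (1)*(2) + (2)*(1) = 4
Trivector part <vB>_3:
  e123: v1*b23 - v2*b13 + v3*b12 = (1)*(1) - (2)*(2) + (2)*(2) = 1
vB = -8*e1 + 0*e2 + 4*e3 + 1*e123


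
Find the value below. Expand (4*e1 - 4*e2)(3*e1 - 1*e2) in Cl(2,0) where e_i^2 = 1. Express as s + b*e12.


Expand: (4*e1 - 4*e2)(3*e1 - 1*e2)
= 4*3*e1e1 + 4*(-1)*e1e2 + (-4)*3*e2e1 + (-4)*(-1)*e2e2
Using e1^2 = e2^2 = 1, e2e1 = -e1e2:
Scalar part s = 4*3 + (-4)*(-1) = 12 + 4 = 16
Bivector part b = 4*(-1) - (-4)*3 = -4 - (-12) = 8
uv = 16 + 8*e12


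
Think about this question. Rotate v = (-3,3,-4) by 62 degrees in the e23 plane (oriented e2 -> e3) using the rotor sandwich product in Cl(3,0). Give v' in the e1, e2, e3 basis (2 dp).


Rotor R = cos(31deg) - sin(31deg)*e23
Rotation angle theta = 2 * 31 = 62 degrees in the e23 plane (e2 -> e3).
The component perpendicular to the plane (e1) is invariant: v'_1 = v1 = -3.00
cos(62deg) = 0.4695, sin(62deg) = 0.8829
v'_2 = v2*cos(theta) - v3*sin(theta) = 3*0.4695 - (-4)*0.8829 = 4.94
v'_3 = v2*sin(theta) + v3*cos(theta) = 3*0.8829 + (-4)*0.4695 = 0.77
v' = -3.00*e1 + 4.94*e2 + 0.77*e3


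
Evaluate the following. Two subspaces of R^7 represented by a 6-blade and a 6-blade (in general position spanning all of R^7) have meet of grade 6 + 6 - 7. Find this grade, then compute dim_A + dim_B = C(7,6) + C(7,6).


Meet grade = grade(A) + grade(B) - n
= 6 + 6 - 7 = 5
C(7,6) = 7
C(7,6) = 7
dim_A + dim_B = 7 + 7 = 14


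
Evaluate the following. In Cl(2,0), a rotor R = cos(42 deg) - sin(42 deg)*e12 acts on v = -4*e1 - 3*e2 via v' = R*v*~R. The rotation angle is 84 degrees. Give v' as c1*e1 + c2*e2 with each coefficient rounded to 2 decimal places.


Rotor R = cos(42deg) - sin(42deg)*e12
Rotation angle theta = 2 * 42 = 84 degrees
v' = R*v*~R rotates v by theta.
cos(84deg) = 0.1045, sin(84deg) = 0.9945
v'_1 = -4*cos(84deg) - (-3)*sin(84deg)
= -4*0.1045 - (-3)*0.9945
= 2.57
v'_2 = -4*sin(84deg) + (-3)*cos(84deg)
= -4*0.9945 + (-3)*0.1045
= -4.29
v' = 2.57*e1 - 4.29*e2


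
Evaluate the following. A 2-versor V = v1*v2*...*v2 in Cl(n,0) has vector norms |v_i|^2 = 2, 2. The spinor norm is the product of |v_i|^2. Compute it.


Spinor norm N(V) = |v1|^2 * |v2|^2 * ... * |v2|^2
= 2 * 2
Running product: 2, 4
N(V) = 4


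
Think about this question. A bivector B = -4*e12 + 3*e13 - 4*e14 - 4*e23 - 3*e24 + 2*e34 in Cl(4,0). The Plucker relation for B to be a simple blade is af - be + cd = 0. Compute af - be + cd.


Plucker relation: af - be + cd
a*f = (-4)*2 = -8
b*e = 3*(-3) = -9
c*d = (-4)*(-4) = 16
af - be + cd = -8 - (-9) + 16
= 17


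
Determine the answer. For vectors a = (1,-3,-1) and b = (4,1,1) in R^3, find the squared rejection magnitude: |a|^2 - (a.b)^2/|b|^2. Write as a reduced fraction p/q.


|a|^2 = 1^2 + (-3)^2 + (-1)^2 = 11
|b|^2 = 4^2 + 1^2 + 1^2 = 18
a . b = 1*4 + (-3)*1 + (-1)*1 = 0
(a.b)^2 = 0^2 = 0
|rej|^2 = 11 - 0/18
= (198 - 0)/18
= 198/18
In lowest terms: 11/1


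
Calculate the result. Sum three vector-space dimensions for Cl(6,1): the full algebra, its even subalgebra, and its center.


n = 6 + 1 = 7
Total dim = 2^7 = 128
Even subalgebra dim = 2^6 = 64
n is odd, so center dim = 2
Sum = 128 + 64 + 2 = 194


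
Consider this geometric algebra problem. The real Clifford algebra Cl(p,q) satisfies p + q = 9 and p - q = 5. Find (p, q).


We need p + q = 9 and p - q = 5.
Adding: 2p = 9 + 5 = 14, so p = 7.
Then q = 9 - 7 = 2.
(p, q) = (7, 2)


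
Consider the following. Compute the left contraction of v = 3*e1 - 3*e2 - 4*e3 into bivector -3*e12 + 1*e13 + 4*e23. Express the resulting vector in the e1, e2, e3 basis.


Left contraction v _| B = <vB>_1 (grade-1 part of the geometric product vB).
Using e1_|e12 = e2, e2_|e12 = -e1, e1_|e13 = e3, e3_|e13 = -e1, e2_|e23 = e3, e3_|e23 = -e2:
e1 coeff: -v2*b12 - v3*b13 = -(-3)*(-3) - (-4)*(1) = -5
e2 coeff: v1*b12 - v3*b23 = (3)*(-3) - (-4)*(4) = 7
e3 coeff: v1*b13 + v2*b23 = (3)*(1) + (-3)*(4) = -9
v _| B = -5*e1 + 7*e2 - 9*e3


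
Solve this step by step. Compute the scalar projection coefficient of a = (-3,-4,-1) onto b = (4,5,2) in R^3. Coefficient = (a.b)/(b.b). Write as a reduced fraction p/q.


Projection coefficient = (a . b) / (b . b)
a . b = (-3)*4 + (-4)*5 + (-1)*2
= -12 + (-20) + (-2) = -34
b . b = 4^2 + 5^2 + 2^2
= 16 + 25 + 4 = 45
Coefficient = -34/45
In lowest terms: -34/45


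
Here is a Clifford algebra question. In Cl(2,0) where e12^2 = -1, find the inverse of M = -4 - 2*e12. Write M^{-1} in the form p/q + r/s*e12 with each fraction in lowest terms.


M = -4 - 2*e12, where e12^2 = -1.
Since M commutes with its reverse ~M = a - b*e12, M * ~M = a^2 - b^2*e12^2 = a^2 + b^2.
So M^{-1} = ~M / (a^2 + b^2) = (a - b*e12)/(a^2 + b^2).
a^2 + b^2 = 16 + 4 = 20
Scalar part = -4/20 = -1/5
Bivector coeff = 2/20 = 1/10
M^{-1} = -1/5 + 1/10*e12
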